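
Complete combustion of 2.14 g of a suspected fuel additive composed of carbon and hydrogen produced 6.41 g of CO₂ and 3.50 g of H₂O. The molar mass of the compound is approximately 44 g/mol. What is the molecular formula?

C3H8

mol C = 6.41 g CO₂ ÷ 44.009 g/mol = 0.1457 mol
mol H = 2 × 3.50 g H₂O ÷ 18.015 g/mol = 0.3886 mol
Divide by the smallest (0.1457 mol): C 1.000, H 2.668
Multiplying each by 3 gives whole numbers: C 3.00, H 8.00
Empirical formula: C3H8
Empirical-formula mass = 44.10 g/mol; 44 ÷ 44.10 ≈ 1, so the molecular formula is C3H8.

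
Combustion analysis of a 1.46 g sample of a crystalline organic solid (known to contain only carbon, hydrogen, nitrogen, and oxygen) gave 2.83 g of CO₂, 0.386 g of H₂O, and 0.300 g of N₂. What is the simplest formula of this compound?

mol C = 2.83 g CO₂ ÷ 44.009 g/mol = 0.06431 mol
mol H = 2 × 0.386 g H₂O ÷ 18.015 g/mol = 0.04285 mol
mol N = 2 × 0.300 g N₂ ÷ 28.014 g/mol = 0.02142 mol
mass O = 1.46 − (0.7724 + 0.04320 + 0.3000) = 0.3444 g → mol O = 0.3444 ÷ 15.999 = 0.02153 mol
Divide by the smallest (0.02142 mol): C 3.002, H 2.001, N 1.000, O 1.005

C3H2NO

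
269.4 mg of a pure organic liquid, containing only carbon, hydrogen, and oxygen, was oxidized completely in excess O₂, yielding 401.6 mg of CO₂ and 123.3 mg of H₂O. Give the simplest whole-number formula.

C2H3O2

mol C = 0.4016 g CO₂ ÷ 44.009 g/mol = 0.0091254 mol
mol H = 2 × 0.1233 g H₂O ÷ 18.015 g/mol = 0.013689 mol
mass O = 0.2694 − (0.10961 + 0.013798) = 0.14600 g → mol O = 0.14600 ÷ 15.999 = 0.0091254 mol
Divide by the smallest (0.0091254 mol): C 1.000, H 1.500, O 1.000
Multiplying each by 2 gives whole numbers: C 2.00, H 3.00, O 2.00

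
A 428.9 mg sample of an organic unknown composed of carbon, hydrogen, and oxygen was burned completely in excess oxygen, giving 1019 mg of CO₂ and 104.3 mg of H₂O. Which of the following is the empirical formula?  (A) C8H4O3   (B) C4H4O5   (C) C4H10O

mol C = 1.019 g CO₂ ÷ 44.009 g/mol = 0.023154 mol
mol H = 2 × 0.1043 g H₂O ÷ 18.015 g/mol = 0.011579 mol
mass O = 0.4289 − (0.27811 + 0.011672) = 0.13912 g → mol O = 0.13912 ÷ 15.999 = 0.0086956 mol
Divide by the smallest (0.0086956 mol): C 2.663, H 1.332, O 1.000
Multiplying each by 3 gives whole numbers: C 7.99, H 3.99, O 3.00

(A) C8H4O3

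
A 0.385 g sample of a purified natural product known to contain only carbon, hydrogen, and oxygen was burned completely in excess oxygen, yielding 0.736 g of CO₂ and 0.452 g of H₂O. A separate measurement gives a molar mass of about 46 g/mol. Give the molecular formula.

mol C = 0.736 g CO₂ ÷ 44.009 g/mol = 0.01672 mol
mol H = 2 × 0.452 g H₂O ÷ 18.015 g/mol = 0.05018 mol
mass O = 0.385 − (0.2009 + 0.05058) = 0.1335 g → mol O = 0.1335 ÷ 15.999 = 0.008347 mol
Divide by the smallest (0.008347 mol): C 2.004, H 6.012, O 1.000
Empirical formula: C2H6O
Empirical-formula mass = 46.07 g/mol; 46 ÷ 46.07 ≈ 1, so the molecular formula is C2H6O.

C2H6O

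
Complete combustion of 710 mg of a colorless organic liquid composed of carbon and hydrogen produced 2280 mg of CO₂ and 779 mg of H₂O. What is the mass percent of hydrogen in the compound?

mol C = 2.28 g CO₂ ÷ 44.009 g/mol = 0.05181 mol
mol H = 2 × 0.779 g H₂O ÷ 18.015 g/mol = 0.08648 mol
mass % H = 0.08718 g ÷ 0.710 g × 100%

12.3%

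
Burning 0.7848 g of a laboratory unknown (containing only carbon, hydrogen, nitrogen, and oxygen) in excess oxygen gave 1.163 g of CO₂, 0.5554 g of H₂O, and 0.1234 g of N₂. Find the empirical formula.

mol C = 1.163 g CO₂ ÷ 44.009 g/mol = 0.026426 mol
mol H = 2 × 0.5554 g H₂O ÷ 18.015 g/mol = 0.061660 mol
mol N = 2 × 0.1234 g N₂ ÷ 28.014 g/mol = 0.0088099 mol
mass O = 0.7848 − (0.31741 + 0.062153 + 0.12340) = 0.28184 g → mol O = 0.28184 ÷ 15.999 = 0.017616 mol
Divide by the smallest (0.0088099 mol): C 3.000, H 6.999, N 1.000, O 2.000

C3H7NO2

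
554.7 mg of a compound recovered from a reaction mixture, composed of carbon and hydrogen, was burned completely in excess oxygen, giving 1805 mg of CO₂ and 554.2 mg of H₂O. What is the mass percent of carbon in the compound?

88.81%

mol C = 1.805 g CO₂ ÷ 44.009 g/mol = 0.041014 mol
mol H = 2 × 0.5542 g H₂O ÷ 18.015 g/mol = 0.061527 mol
mass % C = 0.49262 g ÷ 0.5547 g × 100%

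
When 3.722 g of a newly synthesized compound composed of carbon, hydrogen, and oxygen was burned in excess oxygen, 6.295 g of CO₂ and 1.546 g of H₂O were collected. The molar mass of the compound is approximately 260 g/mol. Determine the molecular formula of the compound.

C10H12O8

mol C = 6.295 g CO₂ ÷ 44.009 g/mol = 0.14304 mol
mol H = 2 × 1.546 g H₂O ÷ 18.015 g/mol = 0.17163 mol
mass O = 3.722 − (1.7180 + 0.17301) = 1.8310 g → mol O = 1.8310 ÷ 15.999 = 0.11444 mol
Divide by the smallest (0.11444 mol): C 1.250, H 1.500, O 1.000
Multiplying each by 4 gives whole numbers: C 5.00, H 6.00, O 4.00
Empirical formula: C5H6O4
Empirical-formula mass = 130.10 g/mol; 260 ÷ 130.10 ≈ 2, so the molecular formula is C10H12O8.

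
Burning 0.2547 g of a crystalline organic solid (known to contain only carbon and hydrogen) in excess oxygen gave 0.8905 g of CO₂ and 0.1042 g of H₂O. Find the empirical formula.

C7H4

mol C = 0.8905 g CO₂ ÷ 44.009 g/mol = 0.020234 mol
mol H = 2 × 0.1042 g H₂O ÷ 18.015 g/mol = 0.011568 mol
Divide by the smallest (0.011568 mol): C 1.749, H 1.000
Multiplying each by 4 gives whole numbers: C 7.00, H 4.00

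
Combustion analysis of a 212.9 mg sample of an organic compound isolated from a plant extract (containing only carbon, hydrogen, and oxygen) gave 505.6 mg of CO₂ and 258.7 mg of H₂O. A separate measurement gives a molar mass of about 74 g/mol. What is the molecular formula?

C4H10O

mol C = 0.5056 g CO₂ ÷ 44.009 g/mol = 0.011489 mol
mol H = 2 × 0.2587 g H₂O ÷ 18.015 g/mol = 0.028721 mol
mass O = 0.2129 − (0.13799 + 0.028950) = 0.045961 g → mol O = 0.045961 ÷ 15.999 = 0.0028727 mol
Divide by the smallest (0.0028727 mol): C 3.999, H 9.998, O 1.000
Empirical formula: C4H10O
Empirical-formula mass = 74.12 g/mol; 74 ÷ 74.12 ≈ 1, so the molecular formula is C4H10O.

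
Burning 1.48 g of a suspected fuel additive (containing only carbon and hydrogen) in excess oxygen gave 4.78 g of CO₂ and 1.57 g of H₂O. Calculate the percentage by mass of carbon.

88.1%

mol C = 4.78 g CO₂ ÷ 44.009 g/mol = 0.1086 mol
mol H = 2 × 1.57 g H₂O ÷ 18.015 g/mol = 0.1743 mol
mass % C = 1.305 g ÷ 1.48 g × 100%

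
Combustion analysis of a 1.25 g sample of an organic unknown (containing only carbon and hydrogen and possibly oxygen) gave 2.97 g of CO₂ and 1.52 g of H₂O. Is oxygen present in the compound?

yes

mol C = 2.97 g CO₂ ÷ 44.009 g/mol = 0.06749 mol
mol H = 2 × 1.52 g H₂O ÷ 18.015 g/mol = 0.1687 mol
C and H account for only 0.9807 g of the 1.25 g sample; the remaining 0.2693 g must be oxygen.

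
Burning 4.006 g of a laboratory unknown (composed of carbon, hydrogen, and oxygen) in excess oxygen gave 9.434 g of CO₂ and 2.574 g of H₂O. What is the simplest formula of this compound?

mol C = 9.434 g CO₂ ÷ 44.009 g/mol = 0.21437 mol
mol H = 2 × 2.574 g H₂O ÷ 18.015 g/mol = 0.28576 mol
mass O = 4.006 − (2.5747 + 0.28805) = 1.1432 g → mol O = 1.1432 ÷ 15.999 = 0.071455 mol
Divide by the smallest (0.071455 mol): C 3.000, H 3.999, O 1.000

C3H4O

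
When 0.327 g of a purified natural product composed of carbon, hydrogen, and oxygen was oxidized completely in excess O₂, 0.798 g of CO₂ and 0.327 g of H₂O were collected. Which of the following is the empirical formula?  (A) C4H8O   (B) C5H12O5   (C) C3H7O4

(A) C4H8O

mol C = 0.798 g CO₂ ÷ 44.009 g/mol = 0.01813 mol
mol H = 2 × 0.327 g H₂O ÷ 18.015 g/mol = 0.03630 mol
mass O = 0.327 − (0.2178 + 0.03659) = 0.07262 g → mol O = 0.07262 ÷ 15.999 = 0.004539 mol
Divide by the smallest (0.004539 mol): C 3.995, H 7.999, O 1.000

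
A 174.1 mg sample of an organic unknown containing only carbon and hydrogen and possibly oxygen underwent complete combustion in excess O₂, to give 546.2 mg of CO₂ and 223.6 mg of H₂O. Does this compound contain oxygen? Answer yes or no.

mol C = 0.5462 g CO₂ ÷ 44.009 g/mol = 0.012411 mol
mol H = 2 × 0.2236 g H₂O ÷ 18.015 g/mol = 0.024824 mol
C and H together account for 0.17409 g — essentially the entire 0.1741 g sample — so the compound contains no oxygen.

no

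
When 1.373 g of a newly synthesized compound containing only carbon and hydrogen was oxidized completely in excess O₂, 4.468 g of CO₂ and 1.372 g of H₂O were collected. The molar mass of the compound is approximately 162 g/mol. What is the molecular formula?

mol C = 4.468 g CO₂ ÷ 44.009 g/mol = 0.10152 mol
mol H = 2 × 1.372 g H₂O ÷ 18.015 g/mol = 0.15232 mol
Divide by the smallest (0.10152 mol): C 1.000, H 1.500
Multiplying each by 2 gives whole numbers: C 2.00, H 3.00
Empirical formula: C2H3
Empirical-formula mass = 27.05 g/mol; 162 ÷ 27.05 ≈ 6, so the molecular formula is C12H18.

C12H18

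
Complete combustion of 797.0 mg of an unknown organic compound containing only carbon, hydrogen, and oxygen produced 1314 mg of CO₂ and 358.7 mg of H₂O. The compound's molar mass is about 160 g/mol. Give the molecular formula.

mol C = 1.314 g CO₂ ÷ 44.009 g/mol = 0.029858 mol
mol H = 2 × 0.3587 g H₂O ÷ 18.015 g/mol = 0.039822 mol
mass O = 0.7970 − (0.35862 + 0.040141) = 0.39824 g → mol O = 0.39824 ÷ 15.999 = 0.024892 mol
Divide by the smallest (0.024892 mol): C 1.200, H 1.600, O 1.000
Multiplying each by 5 gives whole numbers: C 6.00, H 8.00, O 5.00
Empirical formula: C6H8O5
Empirical-formula mass = 160.12 g/mol; 160 ÷ 160.12 ≈ 1, so the molecular formula is C6H8O5.

C6H8O5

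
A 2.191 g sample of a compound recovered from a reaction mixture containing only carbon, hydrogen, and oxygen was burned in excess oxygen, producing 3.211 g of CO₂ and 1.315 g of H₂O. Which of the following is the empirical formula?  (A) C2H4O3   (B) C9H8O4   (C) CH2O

mol C = 3.211 g CO₂ ÷ 44.009 g/mol = 0.072962 mol
mol H = 2 × 1.315 g H₂O ÷ 18.015 g/mol = 0.14599 mol
mass O = 2.191 − (0.87635 + 0.14716) = 1.1675 g → mol O = 1.1675 ÷ 15.999 = 0.072973 mol
Divide by the smallest (0.072962 mol): C 1.000, H 2.001, O 1.000

(C) CH2O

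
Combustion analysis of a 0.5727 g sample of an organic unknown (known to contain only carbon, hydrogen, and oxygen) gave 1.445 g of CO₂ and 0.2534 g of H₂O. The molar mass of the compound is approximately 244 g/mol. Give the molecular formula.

C14H12O4

mol C = 1.445 g CO₂ ÷ 44.009 g/mol = 0.032834 mol
mol H = 2 × 0.2534 g H₂O ÷ 18.015 g/mol = 0.028132 mol
mass O = 0.5727 − (0.39437 + 0.028357) = 0.14997 g → mol O = 0.14997 ÷ 15.999 = 0.0093738 mol
Divide by the smallest (0.0093738 mol): C 3.503, H 3.001, O 1.000
Multiplying each by 2 gives whole numbers: C 7.01, H 6.00, O 2.00
Empirical formula: C7H6O2
Empirical-formula mass = 122.12 g/mol; 244 ÷ 122.12 ≈ 2, so the molecular formula is C14H12O4.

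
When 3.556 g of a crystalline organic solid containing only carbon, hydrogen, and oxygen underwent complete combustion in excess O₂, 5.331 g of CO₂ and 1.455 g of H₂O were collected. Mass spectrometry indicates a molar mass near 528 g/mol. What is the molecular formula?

C18H24O18

mol C = 5.331 g CO₂ ÷ 44.009 g/mol = 0.12113 mol
mol H = 2 × 1.455 g H₂O ÷ 18.015 g/mol = 0.16153 mol
mass O = 3.556 − (1.4549 + 0.16282) = 1.9382 g → mol O = 1.9382 ÷ 15.999 = 0.12115 mol
Divide by the smallest (0.12113 mol): C 1.000, H 1.333, O 1.000
Multiplying each by 3 gives whole numbers: C 3.00, H 4.00, O 3.00
Empirical formula: C3H4O3
Empirical-formula mass = 88.06 g/mol; 528 ÷ 88.06 ≈ 6, so the molecular formula is C18H24O18.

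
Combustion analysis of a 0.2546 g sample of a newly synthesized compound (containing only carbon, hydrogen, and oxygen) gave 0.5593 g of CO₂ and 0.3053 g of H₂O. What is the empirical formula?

C3H8O

mol C = 0.5593 g CO₂ ÷ 44.009 g/mol = 0.012709 mol
mol H = 2 × 0.3053 g H₂O ÷ 18.015 g/mol = 0.033894 mol
mass O = 0.2546 − (0.15264 + 0.034165) = 0.067790 g → mol O = 0.067790 ÷ 15.999 = 0.0042371 mol
Divide by the smallest (0.0042371 mol): C 2.999, H 7.999, O 1.000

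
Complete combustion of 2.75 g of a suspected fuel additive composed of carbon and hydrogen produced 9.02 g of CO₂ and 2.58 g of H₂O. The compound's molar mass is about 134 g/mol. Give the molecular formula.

mol C = 9.02 g CO₂ ÷ 44.009 g/mol = 0.2050 mol
mol H = 2 × 2.58 g H₂O ÷ 18.015 g/mol = 0.2864 mol
Divide by the smallest (0.2050 mol): C 1.000, H 1.397
Multiplying each by 5 gives whole numbers: C 5.00, H 6.99
Empirical formula: C5H7
Empirical-formula mass = 67.11 g/mol; 134 ÷ 67.11 ≈ 2, so the molecular formula is C10H14.

C10H14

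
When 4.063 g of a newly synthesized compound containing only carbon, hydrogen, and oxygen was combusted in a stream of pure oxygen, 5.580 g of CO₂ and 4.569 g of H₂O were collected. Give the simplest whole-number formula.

CH4O

mol C = 5.580 g CO₂ ÷ 44.009 g/mol = 0.12679 mol
mol H = 2 × 4.569 g H₂O ÷ 18.015 g/mol = 0.50724 mol
mass O = 4.063 − (1.5229 + 0.51130) = 2.0288 g → mol O = 2.0288 ÷ 15.999 = 0.12681 mol
Divide by the smallest (0.12679 mol): C 1.000, H 4.001, O 1.000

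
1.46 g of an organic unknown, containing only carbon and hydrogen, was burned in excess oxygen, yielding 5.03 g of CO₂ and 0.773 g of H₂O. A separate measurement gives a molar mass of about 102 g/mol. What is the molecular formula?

mol C = 5.03 g CO₂ ÷ 44.009 g/mol = 0.1143 mol
mol H = 2 × 0.773 g H₂O ÷ 18.015 g/mol = 0.08582 mol
Divide by the smallest (0.08582 mol): C 1.332, H 1.000
Multiplying each by 3 gives whole numbers: C 4.00, H 3.00
Empirical formula: C4H3
Empirical-formula mass = 51.07 g/mol; 102 ÷ 51.07 ≈ 2, so the molecular formula is C8H6.

C8H6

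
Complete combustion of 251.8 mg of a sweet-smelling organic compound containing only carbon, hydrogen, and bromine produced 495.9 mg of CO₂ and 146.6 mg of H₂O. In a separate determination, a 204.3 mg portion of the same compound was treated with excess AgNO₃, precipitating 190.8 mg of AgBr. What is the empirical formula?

C9H13Br

mol C = 0.4959 g CO₂ ÷ 44.009 g/mol = 0.011268 mol
mol H = 2 × 0.1466 g H₂O ÷ 18.015 g/mol = 0.016275 mol
From the AgBr data: mol Br per gram of compound = (0.1908 ÷ 187.772) ÷ 0.2043 = 0.0049737 mol/g, so in the 0.2518 g combustion sample mol Br = 0.0012524 mol
Divide by the smallest (0.0012524 mol): C 8.997, H 12.996, Br 1.000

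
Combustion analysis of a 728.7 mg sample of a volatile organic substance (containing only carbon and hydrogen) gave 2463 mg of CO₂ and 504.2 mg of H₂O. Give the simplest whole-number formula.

mol C = 2.463 g CO₂ ÷ 44.009 g/mol = 0.055966 mol
mol H = 2 × 0.5042 g H₂O ÷ 18.015 g/mol = 0.055976 mol
Divide by the smallest (0.055966 mol): C 1.000, H 1.000

CH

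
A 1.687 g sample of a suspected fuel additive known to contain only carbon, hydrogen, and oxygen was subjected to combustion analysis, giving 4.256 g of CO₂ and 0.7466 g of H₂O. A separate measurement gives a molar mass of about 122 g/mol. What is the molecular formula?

C7H6O2

mol C = 4.256 g CO₂ ÷ 44.009 g/mol = 0.096707 mol
mol H = 2 × 0.7466 g H₂O ÷ 18.015 g/mol = 0.082886 mol
mass O = 1.687 − (1.1616 + 0.083550) = 0.44190 g → mol O = 0.44190 ÷ 15.999 = 0.027620 mol
Divide by the smallest (0.027620 mol): C 3.501, H 3.001, O 1.000
Multiplying each by 2 gives whole numbers: C 7.00, H 6.00, O 2.00
Empirical formula: C7H6O2
Empirical-formula mass = 122.12 g/mol; 122 ÷ 122.12 ≈ 1, so the molecular formula is C7H6O2.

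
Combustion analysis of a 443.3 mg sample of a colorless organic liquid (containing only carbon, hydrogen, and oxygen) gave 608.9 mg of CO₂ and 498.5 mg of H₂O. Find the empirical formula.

CH4O

mol C = 0.6089 g CO₂ ÷ 44.009 g/mol = 0.013836 mol
mol H = 2 × 0.4985 g H₂O ÷ 18.015 g/mol = 0.055343 mol
mass O = 0.4433 − (0.16618 + 0.055786) = 0.22133 g → mol O = 0.22133 ÷ 15.999 = 0.013834 mol
Divide by the smallest (0.013834 mol): C 1.000, H 4.000, O 1.000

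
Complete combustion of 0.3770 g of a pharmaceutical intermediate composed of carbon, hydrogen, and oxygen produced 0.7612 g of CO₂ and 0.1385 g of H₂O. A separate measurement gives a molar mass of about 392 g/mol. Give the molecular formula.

C18H16O10

mol C = 0.7612 g CO₂ ÷ 44.009 g/mol = 0.017296 mol
mol H = 2 × 0.1385 g H₂O ÷ 18.015 g/mol = 0.015376 mol
mass O = 0.3770 − (0.20775 + 0.015499) = 0.15375 g → mol O = 0.15375 ÷ 15.999 = 0.0096102 mol
Divide by the smallest (0.0096102 mol): C 1.800, H 1.600, O 1.000
Multiplying each by 5 gives whole numbers: C 9.00, H 8.00, O 5.00
Empirical formula: C9H8O5
Empirical-formula mass = 196.16 g/mol; 392 ÷ 196.16 ≈ 2, so the molecular formula is C18H16O10.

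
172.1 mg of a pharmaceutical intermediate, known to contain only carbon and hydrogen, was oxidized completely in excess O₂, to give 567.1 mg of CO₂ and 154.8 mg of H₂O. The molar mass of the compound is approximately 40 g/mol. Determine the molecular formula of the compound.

mol C = 0.5671 g CO₂ ÷ 44.009 g/mol = 0.012886 mol
mol H = 2 × 0.1548 g H₂O ÷ 18.015 g/mol = 0.017186 mol
Divide by the smallest (0.012886 mol): C 1.000, H 1.334
Multiplying each by 3 gives whole numbers: C 3.00, H 4.00
Empirical formula: C3H4
Empirical-formula mass = 40.06 g/mol; 40 ÷ 40.06 ≈ 1, so the molecular formula is C3H4.

C3H4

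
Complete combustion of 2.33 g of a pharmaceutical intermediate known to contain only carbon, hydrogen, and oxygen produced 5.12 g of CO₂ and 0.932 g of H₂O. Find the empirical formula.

C9H8O4

mol C = 5.12 g CO₂ ÷ 44.009 g/mol = 0.1163 mol
mol H = 2 × 0.932 g H₂O ÷ 18.015 g/mol = 0.1035 mol
mass O = 2.33 − (1.397 + 0.1043) = 0.8283 g → mol O = 0.8283 ÷ 15.999 = 0.05177 mol
Divide by the smallest (0.05177 mol): C 2.247, H 1.998, O 1.000
Multiplying each by 4 gives whole numbers: C 8.99, H 7.99, O 4.00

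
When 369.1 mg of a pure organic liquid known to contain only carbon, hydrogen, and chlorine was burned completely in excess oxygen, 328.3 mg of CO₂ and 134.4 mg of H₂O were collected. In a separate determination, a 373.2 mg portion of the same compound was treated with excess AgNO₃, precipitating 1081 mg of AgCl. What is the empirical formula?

mol C = 0.3283 g CO₂ ÷ 44.009 g/mol = 0.0074598 mol
mol H = 2 × 0.1344 g H₂O ÷ 18.015 g/mol = 0.014921 mol
From the AgCl data: mol Cl per gram of compound = (1.081 ÷ 143.318) ÷ 0.3732 = 0.020211 mol/g, so in the 0.3691 g combustion sample mol Cl = 0.0074598 mol
Divide by the smallest (0.0074598 mol): C 1.000, H 2.000, Cl 1.000

CH2Cl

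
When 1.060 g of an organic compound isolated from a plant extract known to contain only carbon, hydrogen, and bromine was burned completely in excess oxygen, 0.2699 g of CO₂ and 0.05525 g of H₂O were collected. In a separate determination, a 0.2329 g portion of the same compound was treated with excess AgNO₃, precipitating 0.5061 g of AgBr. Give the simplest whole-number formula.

CHBr2

mol C = 0.2699 g CO₂ ÷ 44.009 g/mol = 0.0061328 mol
mol H = 2 × 0.05525 g H₂O ÷ 18.015 g/mol = 0.0061338 mol
From the AgBr data: mol Br per gram of compound = (0.5061 ÷ 187.772) ÷ 0.2329 = 0.011573 mol/g, so in the 1.060 g combustion sample mol Br = 0.012267 mol
Divide by the smallest (0.0061328 mol): C 1.000, H 1.000, Br 2.000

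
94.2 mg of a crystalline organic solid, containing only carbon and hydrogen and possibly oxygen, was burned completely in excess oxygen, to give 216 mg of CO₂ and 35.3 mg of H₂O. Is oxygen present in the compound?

yes

mol C = 0.216 g CO₂ ÷ 44.009 g/mol = 0.004908 mol
mol H = 2 × 0.0353 g H₂O ÷ 18.015 g/mol = 0.003919 mol
C and H account for only 0.06290 g of the 0.0942 g sample; the remaining 0.03130 g must be oxygen.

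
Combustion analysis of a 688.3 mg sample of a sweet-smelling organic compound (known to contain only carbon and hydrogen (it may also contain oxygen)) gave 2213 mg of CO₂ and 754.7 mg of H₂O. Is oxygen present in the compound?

no

mol C = 2.213 g CO₂ ÷ 44.009 g/mol = 0.050285 mol
mol H = 2 × 0.7547 g H₂O ÷ 18.015 g/mol = 0.083786 mol
C and H together account for 0.68843 g — essentially the entire 0.6883 g sample — so the compound contains no oxygen.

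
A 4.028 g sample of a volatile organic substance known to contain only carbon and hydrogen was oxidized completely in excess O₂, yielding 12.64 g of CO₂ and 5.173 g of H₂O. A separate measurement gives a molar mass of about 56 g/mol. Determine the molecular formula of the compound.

mol C = 12.64 g CO₂ ÷ 44.009 g/mol = 0.28721 mol
mol H = 2 × 5.173 g H₂O ÷ 18.015 g/mol = 0.57430 mol
Divide by the smallest (0.28721 mol): C 1.000, H 2.000
Empirical formula: CH2
Empirical-formula mass = 14.03 g/mol; 56 ÷ 14.03 ≈ 4, so the molecular formula is C4H8.

C4H8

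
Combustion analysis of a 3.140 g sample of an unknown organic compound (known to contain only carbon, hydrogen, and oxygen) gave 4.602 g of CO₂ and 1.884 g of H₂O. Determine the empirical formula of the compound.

mol C = 4.602 g CO₂ ÷ 44.009 g/mol = 0.10457 mol
mol H = 2 × 1.884 g H₂O ÷ 18.015 g/mol = 0.20916 mol
mass O = 3.140 − (1.2560 + 0.21083) = 1.6732 g → mol O = 1.6732 ÷ 15.999 = 0.10458 mol
Divide by the smallest (0.10457 mol): C 1.000, H 2.000, O 1.000

CH2O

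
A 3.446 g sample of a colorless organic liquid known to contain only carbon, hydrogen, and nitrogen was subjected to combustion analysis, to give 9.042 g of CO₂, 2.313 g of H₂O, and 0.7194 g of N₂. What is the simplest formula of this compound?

C4H5N

mol C = 9.042 g CO₂ ÷ 44.009 g/mol = 0.20546 mol
mol H = 2 × 2.313 g H₂O ÷ 18.015 g/mol = 0.25679 mol
mol N = 2 × 0.7194 g N₂ ÷ 28.014 g/mol = 0.051360 mol
Divide by the smallest (0.051360 mol): C 4.000, H 5.000, N 1.000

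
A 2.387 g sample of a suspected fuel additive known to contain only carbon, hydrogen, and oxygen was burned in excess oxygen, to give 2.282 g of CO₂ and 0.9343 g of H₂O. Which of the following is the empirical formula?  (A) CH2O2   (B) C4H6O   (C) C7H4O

(A) CH2O2

mol C = 2.282 g CO₂ ÷ 44.009 g/mol = 0.051853 mol
mol H = 2 × 0.9343 g H₂O ÷ 18.015 g/mol = 0.10372 mol
mass O = 2.387 − (0.62281 + 0.10455) = 1.6596 g → mol O = 1.6596 ÷ 15.999 = 0.10373 mol
Divide by the smallest (0.051853 mol): C 1.000, H 2.000, O 2.001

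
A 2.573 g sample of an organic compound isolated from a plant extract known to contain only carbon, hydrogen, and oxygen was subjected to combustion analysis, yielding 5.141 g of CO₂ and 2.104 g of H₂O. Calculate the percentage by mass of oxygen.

36.32%

mol C = 5.141 g CO₂ ÷ 44.009 g/mol = 0.11682 mol
mol H = 2 × 2.104 g H₂O ÷ 18.015 g/mol = 0.23358 mol
mass O = 2.573 − (1.4031 + 0.23545) = 0.93446 g → mol O = 0.93446 ÷ 15.999 = 0.058407 mol
mass % O = 0.93446 g ÷ 2.573 g × 100%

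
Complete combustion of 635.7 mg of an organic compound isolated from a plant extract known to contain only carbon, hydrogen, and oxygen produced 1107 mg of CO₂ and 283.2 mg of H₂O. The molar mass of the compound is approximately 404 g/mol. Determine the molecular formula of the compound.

C16H20O12

mol C = 1.107 g CO₂ ÷ 44.009 g/mol = 0.025154 mol
mol H = 2 × 0.2832 g H₂O ÷ 18.015 g/mol = 0.031440 mol
mass O = 0.6357 − (0.30212 + 0.031692) = 0.30188 g → mol O = 0.30188 ÷ 15.999 = 0.018869 mol
Divide by the smallest (0.018869 mol): C 1.333, H 1.666, O 1.000
Multiplying each by 3 gives whole numbers: C 4.00, H 5.00, O 3.00
Empirical formula: C4H5O3
Empirical-formula mass = 101.08 g/mol; 404 ÷ 101.08 ≈ 4, so the molecular formula is C16H20O12.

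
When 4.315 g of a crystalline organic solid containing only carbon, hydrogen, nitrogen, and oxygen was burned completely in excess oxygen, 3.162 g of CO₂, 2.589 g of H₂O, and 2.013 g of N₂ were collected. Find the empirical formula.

mol C = 3.162 g CO₂ ÷ 44.009 g/mol = 0.071849 mol
mol H = 2 × 2.589 g H₂O ÷ 18.015 g/mol = 0.28743 mol
mol N = 2 × 2.013 g N₂ ÷ 28.014 g/mol = 0.14371 mol
mass O = 4.315 − (0.86298 + 0.28973 + 2.0130) = 1.1493 g → mol O = 1.1493 ÷ 15.999 = 0.071835 mol
Divide by the smallest (0.071835 mol): C 1.000, H 4.001, N 2.001, O 1.000

CH4N2O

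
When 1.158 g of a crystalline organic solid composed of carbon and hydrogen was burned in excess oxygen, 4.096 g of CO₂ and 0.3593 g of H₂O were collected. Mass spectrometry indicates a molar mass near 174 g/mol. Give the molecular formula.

mol C = 4.096 g CO₂ ÷ 44.009 g/mol = 0.093072 mol
mol H = 2 × 0.3593 g H₂O ÷ 18.015 g/mol = 0.039889 mol
Divide by the smallest (0.039889 mol): C 2.333, H 1.000
Multiplying each by 3 gives whole numbers: C 7.00, H 3.00
Empirical formula: C7H3
Empirical-formula mass = 87.10 g/mol; 174 ÷ 87.10 ≈ 2, so the molecular formula is C14H6.

C14H6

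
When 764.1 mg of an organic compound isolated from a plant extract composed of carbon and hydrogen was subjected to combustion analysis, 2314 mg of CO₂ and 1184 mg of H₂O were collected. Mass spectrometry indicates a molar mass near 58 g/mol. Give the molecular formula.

mol C = 2.314 g CO₂ ÷ 44.009 g/mol = 0.052580 mol
mol H = 2 × 1.184 g H₂O ÷ 18.015 g/mol = 0.13145 mol
Divide by the smallest (0.052580 mol): C 1.000, H 2.500
Multiplying each by 2 gives whole numbers: C 2.00, H 5.00
Empirical formula: C2H5
Empirical-formula mass = 29.06 g/mol; 58 ÷ 29.06 ≈ 2, so the molecular formula is C4H10.

C4H10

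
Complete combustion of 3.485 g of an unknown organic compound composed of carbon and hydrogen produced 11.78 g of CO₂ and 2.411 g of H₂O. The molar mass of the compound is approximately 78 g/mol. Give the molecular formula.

mol C = 11.78 g CO₂ ÷ 44.009 g/mol = 0.26767 mol
mol H = 2 × 2.411 g H₂O ÷ 18.015 g/mol = 0.26767 mol
Divide by the smallest (0.26767 mol): C 1.000, H 1.000
Empirical formula: CH
Empirical-formula mass = 13.02 g/mol; 78 ÷ 13.02 ≈ 6, so the molecular formula is C6H6.

C6H6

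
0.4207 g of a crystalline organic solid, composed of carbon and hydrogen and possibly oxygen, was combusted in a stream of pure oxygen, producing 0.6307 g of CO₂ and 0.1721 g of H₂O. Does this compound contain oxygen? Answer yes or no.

mol C = 0.6307 g CO₂ ÷ 44.009 g/mol = 0.014331 mol
mol H = 2 × 0.1721 g H₂O ÷ 18.015 g/mol = 0.019106 mol
C and H account for only 0.19139 g of the 0.4207 g sample; the remaining 0.22931 g must be oxygen.

yes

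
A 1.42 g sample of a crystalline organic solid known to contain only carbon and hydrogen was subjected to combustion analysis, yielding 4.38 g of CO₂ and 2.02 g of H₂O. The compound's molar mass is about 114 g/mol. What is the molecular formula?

C8H18

mol C = 4.38 g CO₂ ÷ 44.009 g/mol = 0.09953 mol
mol H = 2 × 2.02 g H₂O ÷ 18.015 g/mol = 0.2243 mol
Divide by the smallest (0.09953 mol): C 1.000, H 2.253
Multiplying each by 4 gives whole numbers: C 4.00, H 9.01
Empirical formula: C4H9
Empirical-formula mass = 57.12 g/mol; 114 ÷ 57.12 ≈ 2, so the molecular formula is C8H18.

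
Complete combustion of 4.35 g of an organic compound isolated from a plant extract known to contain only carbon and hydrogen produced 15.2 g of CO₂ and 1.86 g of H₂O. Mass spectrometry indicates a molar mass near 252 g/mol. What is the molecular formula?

mol C = 15.2 g CO₂ ÷ 44.009 g/mol = 0.3454 mol
mol H = 2 × 1.86 g H₂O ÷ 18.015 g/mol = 0.2065 mol
Divide by the smallest (0.2065 mol): C 1.673, H 1.000
Multiplying each by 3 gives whole numbers: C 5.02, H 3.00
Empirical formula: C5H3
Empirical-formula mass = 63.08 g/mol; 252 ÷ 63.08 ≈ 4, so the molecular formula is C20H12.

C20H12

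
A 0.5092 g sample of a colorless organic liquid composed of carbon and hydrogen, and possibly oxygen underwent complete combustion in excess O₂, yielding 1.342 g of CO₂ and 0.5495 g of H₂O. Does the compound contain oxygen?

yes

mol C = 1.342 g CO₂ ÷ 44.009 g/mol = 0.030494 mol
mol H = 2 × 0.5495 g H₂O ÷ 18.015 g/mol = 0.061005 mol
C and H account for only 0.42775 g of the 0.5092 g sample; the remaining 0.081447 g must be oxygen.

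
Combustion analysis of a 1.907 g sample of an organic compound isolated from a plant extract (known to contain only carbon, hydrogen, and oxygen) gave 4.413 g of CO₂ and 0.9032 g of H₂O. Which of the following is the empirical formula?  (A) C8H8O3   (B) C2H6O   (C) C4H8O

mol C = 4.413 g CO₂ ÷ 44.009 g/mol = 0.10027 mol
mol H = 2 × 0.9032 g H₂O ÷ 18.015 g/mol = 0.10027 mol
mass O = 1.907 − (1.2044 + 0.10107) = 0.60152 g → mol O = 0.60152 ÷ 15.999 = 0.037598 mol
Divide by the smallest (0.037598 mol): C 2.667, H 2.667, O 1.000
Multiplying each by 3 gives whole numbers: C 8.00, H 8.00, O 3.00

(A) C8H8O3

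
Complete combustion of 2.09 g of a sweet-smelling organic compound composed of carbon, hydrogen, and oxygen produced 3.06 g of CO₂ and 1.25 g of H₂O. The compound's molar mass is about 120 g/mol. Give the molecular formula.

mol C = 3.06 g CO₂ ÷ 44.009 g/mol = 0.06953 mol
mol H = 2 × 1.25 g H₂O ÷ 18.015 g/mol = 0.1388 mol
mass O = 2.09 − (0.8351 + 0.1399) = 1.115 g → mol O = 1.115 ÷ 15.999 = 0.06969 mol
Divide by the smallest (0.06953 mol): C 1.000, H 1.996, O 1.002
Empirical formula: CH2O
Empirical-formula mass = 30.03 g/mol; 120 ÷ 30.03 ≈ 4, so the molecular formula is C4H8O4.

C4H8O4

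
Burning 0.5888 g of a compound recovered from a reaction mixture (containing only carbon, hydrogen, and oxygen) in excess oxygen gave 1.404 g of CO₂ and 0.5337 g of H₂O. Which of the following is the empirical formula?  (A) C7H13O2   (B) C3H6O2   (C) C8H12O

(A) C7H13O2

mol C = 1.404 g CO₂ ÷ 44.009 g/mol = 0.031903 mol
mol H = 2 × 0.5337 g H₂O ÷ 18.015 g/mol = 0.059251 mol
mass O = 0.5888 − (0.38318 + 0.059725) = 0.14589 g → mol O = 0.14589 ÷ 15.999 = 0.0091189 mol
Divide by the smallest (0.0091189 mol): C 3.499, H 6.498, O 1.000
Multiplying each by 2 gives whole numbers: C 7.00, H 13.00, O 2.00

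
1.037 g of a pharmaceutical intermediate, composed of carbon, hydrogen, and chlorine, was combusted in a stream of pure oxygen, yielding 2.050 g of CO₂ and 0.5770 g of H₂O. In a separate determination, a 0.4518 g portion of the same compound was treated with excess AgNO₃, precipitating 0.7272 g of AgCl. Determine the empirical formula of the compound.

C8H11Cl2

mol C = 2.050 g CO₂ ÷ 44.009 g/mol = 0.046581 mol
mol H = 2 × 0.5770 g H₂O ÷ 18.015 g/mol = 0.064058 mol
From the AgCl data: mol Cl per gram of compound = (0.7272 ÷ 143.318) ÷ 0.4518 = 0.011231 mol/g, so in the 1.037 g combustion sample mol Cl = 0.011646 mol
Divide by the smallest (0.011646 mol): C 4.000, H 5.500, Cl 1.000
Multiplying each by 2 gives whole numbers: C 8.00, H 11.00, Cl 2.00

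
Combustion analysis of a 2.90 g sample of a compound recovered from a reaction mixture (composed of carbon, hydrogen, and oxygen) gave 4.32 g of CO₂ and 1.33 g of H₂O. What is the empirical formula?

mol C = 4.32 g CO₂ ÷ 44.009 g/mol = 0.09816 mol
mol H = 2 × 1.33 g H₂O ÷ 18.015 g/mol = 0.1477 mol
mass O = 2.90 − (1.179 + 0.1488) = 1.572 g → mol O = 1.572 ÷ 15.999 = 0.09827 mol
Divide by the smallest (0.09816 mol): C 1.000, H 1.504, O 1.001
Multiplying each by 2 gives whole numbers: C 2.00, H 3.01, O 2.00

C2H3O2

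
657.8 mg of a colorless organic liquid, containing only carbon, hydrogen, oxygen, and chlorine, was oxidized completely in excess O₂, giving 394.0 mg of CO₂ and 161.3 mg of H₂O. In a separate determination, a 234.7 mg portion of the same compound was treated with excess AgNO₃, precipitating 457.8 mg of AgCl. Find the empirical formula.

C2H4Cl2O3

mol C = 0.3940 g CO₂ ÷ 44.009 g/mol = 0.0089527 mol
mol H = 2 × 0.1613 g H₂O ÷ 18.015 g/mol = 0.017907 mol
From the AgCl data: mol Cl per gram of compound = (0.4578 ÷ 143.318) ÷ 0.2347 = 0.013610 mol/g, so in the 0.6578 g combustion sample mol Cl = 0.0089527 mol
mass O = 0.6578 − (0.10753 + 0.018051 + 0.31737) = 0.21484 g → mol O = 0.21484 ÷ 15.999 = 0.013429 mol
Divide by the smallest (0.0089527 mol): C 1.000, H 2.000, Cl 1.000, O 1.500
Multiplying each by 2 gives whole numbers: C 2.00, H 4.00, Cl 2.00, O 3.00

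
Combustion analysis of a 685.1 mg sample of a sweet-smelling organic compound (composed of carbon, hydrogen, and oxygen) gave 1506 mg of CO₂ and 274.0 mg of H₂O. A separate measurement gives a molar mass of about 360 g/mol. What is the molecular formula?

mol C = 1.506 g CO₂ ÷ 44.009 g/mol = 0.034220 mol
mol H = 2 × 0.2740 g H₂O ÷ 18.015 g/mol = 0.030419 mol
mass O = 0.6851 − (0.41102 + 0.030662) = 0.24342 g → mol O = 0.24342 ÷ 15.999 = 0.015215 mol
Divide by the smallest (0.015215 mol): C 2.249, H 1.999, O 1.000
Multiplying each by 4 gives whole numbers: C 9.00, H 8.00, O 4.00
Empirical formula: C9H8O4
Empirical-formula mass = 180.16 g/mol; 360 ÷ 180.16 ≈ 2, so the molecular formula is C18H16O8.

C18H16O8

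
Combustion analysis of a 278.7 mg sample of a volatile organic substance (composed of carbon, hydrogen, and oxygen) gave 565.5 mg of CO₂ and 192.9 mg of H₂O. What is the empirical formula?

C6H10O3

mol C = 0.5655 g CO₂ ÷ 44.009 g/mol = 0.012850 mol
mol H = 2 × 0.1929 g H₂O ÷ 18.015 g/mol = 0.021415 mol
mass O = 0.2787 − (0.15434 + 0.021587) = 0.10278 g → mol O = 0.10278 ÷ 15.999 = 0.0064239 mol
Divide by the smallest (0.0064239 mol): C 2.000, H 3.334, O 1.000
Multiplying each by 3 gives whole numbers: C 6.00, H 10.00, O 3.00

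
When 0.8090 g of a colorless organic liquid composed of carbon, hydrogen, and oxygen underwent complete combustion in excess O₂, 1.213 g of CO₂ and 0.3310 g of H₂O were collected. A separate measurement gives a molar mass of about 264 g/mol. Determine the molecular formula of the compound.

mol C = 1.213 g CO₂ ÷ 44.009 g/mol = 0.027563 mol
mol H = 2 × 0.3310 g H₂O ÷ 18.015 g/mol = 0.036747 mol
mass O = 0.8090 − (0.33105 + 0.037041) = 0.44091 g → mol O = 0.44091 ÷ 15.999 = 0.027558 mol
Divide by the smallest (0.027558 mol): C 1.000, H 1.333, O 1.000
Multiplying each by 3 gives whole numbers: C 3.00, H 4.00, O 3.00
Empirical formula: C3H4O3
Empirical-formula mass = 88.06 g/mol; 264 ÷ 88.06 ≈ 3, so the molecular formula is C9H12O9.

C9H12O9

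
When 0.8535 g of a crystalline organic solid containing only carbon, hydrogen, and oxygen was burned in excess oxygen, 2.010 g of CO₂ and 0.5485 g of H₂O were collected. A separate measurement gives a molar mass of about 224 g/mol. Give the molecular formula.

mol C = 2.010 g CO₂ ÷ 44.009 g/mol = 0.045672 mol
mol H = 2 × 0.5485 g H₂O ÷ 18.015 g/mol = 0.060894 mol
mass O = 0.8535 − (0.54857 + 0.061381) = 0.24355 g → mol O = 0.24355 ÷ 15.999 = 0.015223 mol
Divide by the smallest (0.015223 mol): C 3.000, H 4.000, O 1.000
Empirical formula: C3H4O
Empirical-formula mass = 56.06 g/mol; 224 ÷ 56.06 ≈ 4, so the molecular formula is C12H16O4.

C12H16O4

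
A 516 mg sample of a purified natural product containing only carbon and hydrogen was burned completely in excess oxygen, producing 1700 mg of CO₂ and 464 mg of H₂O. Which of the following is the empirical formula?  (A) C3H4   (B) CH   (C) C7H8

(A) C3H4

mol C = 1.70 g CO₂ ÷ 44.009 g/mol = 0.03863 mol
mol H = 2 × 0.464 g H₂O ÷ 18.015 g/mol = 0.05151 mol
Divide by the smallest (0.03863 mol): C 1.000, H 1.334
Multiplying each by 3 gives whole numbers: C 3.00, H 4.00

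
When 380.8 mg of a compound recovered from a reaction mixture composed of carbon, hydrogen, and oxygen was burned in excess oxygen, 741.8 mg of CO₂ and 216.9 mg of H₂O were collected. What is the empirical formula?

mol C = 0.7418 g CO₂ ÷ 44.009 g/mol = 0.016856 mol
mol H = 2 × 0.2169 g H₂O ÷ 18.015 g/mol = 0.024080 mol
mass O = 0.3808 − (0.20245 + 0.024273) = 0.15407 g → mol O = 0.15407 ÷ 15.999 = 0.0096302 mol
Divide by the smallest (0.0096302 mol): C 1.750, H 2.500, O 1.000
Multiplying each by 4 gives whole numbers: C 7.00, H 10.00, O 4.00

C7H10O4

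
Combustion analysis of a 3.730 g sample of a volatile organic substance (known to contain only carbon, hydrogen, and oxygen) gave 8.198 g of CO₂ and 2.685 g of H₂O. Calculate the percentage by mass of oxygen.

31.96%

mol C = 8.198 g CO₂ ÷ 44.009 g/mol = 0.18628 mol
mol H = 2 × 2.685 g H₂O ÷ 18.015 g/mol = 0.29808 mol
mass O = 3.730 − (2.2374 + 0.30047) = 1.1921 g → mol O = 1.1921 ÷ 15.999 = 0.074512 mol
mass % O = 1.1921 g ÷ 3.730 g × 100%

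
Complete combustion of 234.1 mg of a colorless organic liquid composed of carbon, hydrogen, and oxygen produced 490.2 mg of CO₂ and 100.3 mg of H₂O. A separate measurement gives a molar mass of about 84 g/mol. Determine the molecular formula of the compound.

C4H4O2

mol C = 0.4902 g CO₂ ÷ 44.009 g/mol = 0.011139 mol
mol H = 2 × 0.1003 g H₂O ÷ 18.015 g/mol = 0.011135 mol
mass O = 0.2341 − (0.13379 + 0.011224) = 0.089090 g → mol O = 0.089090 ÷ 15.999 = 0.0055685 mol
Divide by the smallest (0.0055685 mol): C 2.000, H 2.000, O 1.000
Empirical formula: C2H2O
Empirical-formula mass = 42.04 g/mol; 84 ÷ 42.04 ≈ 2, so the molecular formula is C4H4O2.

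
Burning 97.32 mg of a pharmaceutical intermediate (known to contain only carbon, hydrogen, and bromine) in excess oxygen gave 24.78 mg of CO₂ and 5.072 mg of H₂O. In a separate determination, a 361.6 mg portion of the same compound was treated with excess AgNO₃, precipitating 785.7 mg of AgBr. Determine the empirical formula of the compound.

CHBr2

mol C = 0.02478 g CO₂ ÷ 44.009 g/mol = 0.00056307 mol
mol H = 2 × 0.005072 g H₂O ÷ 18.015 g/mol = 0.00056309 mol
From the AgBr data: mol Br per gram of compound = (0.7857 ÷ 187.772) ÷ 0.3616 = 0.011572 mol/g, so in the 0.09732 g combustion sample mol Br = 0.0011262 mol
Divide by the smallest (0.00056307 mol): C 1.000, H 1.000, Br 2.000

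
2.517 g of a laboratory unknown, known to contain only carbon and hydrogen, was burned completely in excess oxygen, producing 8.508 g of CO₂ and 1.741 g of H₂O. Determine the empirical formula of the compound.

CH

mol C = 8.508 g CO₂ ÷ 44.009 g/mol = 0.19332 mol
mol H = 2 × 1.741 g H₂O ÷ 18.015 g/mol = 0.19328 mol
Divide by the smallest (0.19328 mol): C 1.000, H 1.000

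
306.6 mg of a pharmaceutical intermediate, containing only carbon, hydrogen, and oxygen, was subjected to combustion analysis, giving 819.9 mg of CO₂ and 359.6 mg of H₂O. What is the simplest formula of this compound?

C7H15O

mol C = 0.8199 g CO₂ ÷ 44.009 g/mol = 0.018630 mol
mol H = 2 × 0.3596 g H₂O ÷ 18.015 g/mol = 0.039922 mol
mass O = 0.3066 − (0.22377 + 0.040242) = 0.042590 g → mol O = 0.042590 ÷ 15.999 = 0.0026620 mol
Divide by the smallest (0.0026620 mol): C 6.998, H 14.997, O 1.000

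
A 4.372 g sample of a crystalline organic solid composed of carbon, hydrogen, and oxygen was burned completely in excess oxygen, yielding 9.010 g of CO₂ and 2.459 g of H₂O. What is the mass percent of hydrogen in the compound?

6.29%

mol C = 9.010 g CO₂ ÷ 44.009 g/mol = 0.20473 mol
mol H = 2 × 2.459 g H₂O ÷ 18.015 g/mol = 0.27299 mol
mass O = 4.372 − (2.4590 + 0.27518) = 1.6378 g → mol O = 1.6378 ÷ 15.999 = 0.10237 mol
mass % H = 0.27518 g ÷ 4.372 g × 100%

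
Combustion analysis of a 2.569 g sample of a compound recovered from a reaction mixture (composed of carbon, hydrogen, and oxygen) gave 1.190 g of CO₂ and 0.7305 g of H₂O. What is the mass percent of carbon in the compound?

mol C = 1.190 g CO₂ ÷ 44.009 g/mol = 0.027040 mol
mol H = 2 × 0.7305 g H₂O ÷ 18.015 g/mol = 0.081099 mol
mass O = 2.569 − (0.32478 + 0.081748) = 2.1625 g → mol O = 2.1625 ÷ 15.999 = 0.13516 mol
mass % C = 0.32478 g ÷ 2.569 g × 100%

12.64%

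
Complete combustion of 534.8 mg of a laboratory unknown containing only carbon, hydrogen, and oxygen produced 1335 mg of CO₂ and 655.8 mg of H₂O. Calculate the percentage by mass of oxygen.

18.15%

mol C = 1.335 g CO₂ ÷ 44.009 g/mol = 0.030335 mol
mol H = 2 × 0.6558 g H₂O ÷ 18.015 g/mol = 0.072806 mol
mass O = 0.5348 − (0.36435 + 0.073388) = 0.097061 g → mol O = 0.097061 ÷ 15.999 = 0.0060667 mol
mass % O = 0.097061 g ÷ 0.5348 g × 100%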